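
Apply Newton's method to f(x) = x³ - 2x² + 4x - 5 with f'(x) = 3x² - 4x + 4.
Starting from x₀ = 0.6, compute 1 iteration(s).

f(x) = x³ - 2x² + 4x - 5
f'(x) = 3x² - 4x + 4
x₀ = 0.6

Newton-Raphson formula: x_{n+1} = x_n - f(x_n)/f'(x_n)

Iteration 1:
  f(0.600000) = -3.104000
  f'(0.600000) = 2.680000
  x_1 = 0.600000 - (-3.104000)/2.680000 = 1.758209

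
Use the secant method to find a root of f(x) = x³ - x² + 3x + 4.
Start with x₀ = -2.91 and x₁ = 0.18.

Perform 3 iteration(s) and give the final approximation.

f(x) = x³ - x² + 3x + 4
x₀ = -2.91, x₁ = 0.18

Secant formula: x_{n+1} = x_n - f(x_n)(x_n - x_{n-1})/(f(x_n) - f(x_{n-1}))

Iteration 1:
  f(-2.910000) = -37.840271
  f(0.180000) = 4.513432
  x_2 = 0.180000 - 4.513432×(0.180000 - (-2.910000))/(4.513432 - (-37.840271))
       = -0.149287
Iteration 2:
  f(0.180000) = 4.513432
  f(-0.149287) = 3.526527
  x_3 = -0.149287 - 3.526527×(-0.149287 - 0.180000)/(3.526527 - 4.513432)
       = -1.325932
Iteration 3:
  f(-0.149287) = 3.526527
  f(-1.325932) = -4.067011
  x_4 = -1.325932 - (-4.067011)×(-1.325932 - (-0.149287))/(-4.067011 - 3.526527)
       = -0.695734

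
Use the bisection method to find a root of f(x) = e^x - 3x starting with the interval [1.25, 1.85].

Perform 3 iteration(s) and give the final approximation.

f(x) = e^x - 3x
Initial interval: [1.25, 1.85]

Iteration 1:
  c_1 = (1.250000 + 1.850000)/2 = 1.550000
  f(c_1) = f(1.550000) = 0.061470
  f(a) × f(c) < 0, new interval: [1.250000, 1.550000]
Iteration 2:
  c_2 = (1.250000 + 1.550000)/2 = 1.400000
  f(c_2) = f(1.400000) = -0.144800
  f(a) × f(c) ≥ 0, new interval: [1.400000, 1.550000]
Iteration 3:
  c_3 = (1.400000 + 1.550000)/2 = 1.475000
  f(c_3) = f(1.475000) = -0.053964
  f(a) × f(c) ≥ 0, new interval: [1.475000, 1.550000]

After 3 iteration(s), the approximation is c_3 = 1.475000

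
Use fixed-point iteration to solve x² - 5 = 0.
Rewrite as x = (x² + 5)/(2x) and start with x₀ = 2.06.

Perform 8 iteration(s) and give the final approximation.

Equation: x² - 5 = 0
Fixed-point form: x = (x² + 5)/(2x)
x₀ = 2.06

x_1 = g(2.060000) = 2.243592
x_2 = g(2.243592) = 2.236081
x_3 = g(2.236081) = 2.236068
x_4 = g(2.236068) = 2.236068
x_5 = g(2.236068) = 2.236068
x_6 = g(2.236068) = 2.236068
x_7 = g(2.236068) = 2.236068
x_8 = g(2.236068) = 2.236068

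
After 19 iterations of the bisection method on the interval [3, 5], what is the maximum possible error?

Bisection error bound: |error| ≤ (b-a)/2^n
|error| ≤ (5 - 3)/2^19 = 2/2^19
|error| ≤ 0.0000038147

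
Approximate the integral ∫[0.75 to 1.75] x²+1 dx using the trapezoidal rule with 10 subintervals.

f(x) = x²+1
a = 0.75, b = 1.75, n = 10
h = (b - a)/n = 0.100000

Trapezoidal rule: (h/2)[f(x₀) + 2f(x₁) + 2f(x₂) + ... + f(xₙ)]

x_0 = 0.7500, f(x_0) = 1.562500, coefficient = 1
x_1 = 0.8500, f(x_1) = 1.722500, coefficient = 2
x_2 = 0.9500, f(x_2) = 1.902500, coefficient = 2
x_3 = 1.0500, f(x_3) = 2.102500, coefficient = 2
x_4 = 1.1500, f(x_4) = 2.322500, coefficient = 2
x_5 = 1.2500, f(x_5) = 2.562500, coefficient = 2
x_6 = 1.3500, f(x_6) = 2.822500, coefficient = 2
x_7 = 1.4500, f(x_7) = 3.102500, coefficient = 2
x_8 = 1.5500, f(x_8) = 3.402500, coefficient = 2
x_9 = 1.6500, f(x_9) = 3.722500, coefficient = 2
x_10 = 1.7500, f(x_10) = 4.062500, coefficient = 1

I ≈ (0.100000/2) × 52.950000 = 2.647500
Exact value: 2.645833
Error: 0.001667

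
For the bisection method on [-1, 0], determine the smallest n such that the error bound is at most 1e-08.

We need (b-a)/2^n ≤ 1e-08
(0 - (-1))/2^n ≤ 1e-08
1/2^n ≤ 1e-08
2^n ≥ 100000000
n ≥ log₂(100000000) = 26.58
n ≥ 27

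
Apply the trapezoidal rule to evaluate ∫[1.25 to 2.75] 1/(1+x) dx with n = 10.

f(x) = 1/(1+x)
a = 1.25, b = 2.75, n = 10
h = (b - a)/n = 0.150000

Trapezoidal rule: (h/2)[f(x₀) + 2f(x₁) + 2f(x₂) + ... + f(xₙ)]

x_0 = 1.2500, f(x_0) = 0.444444, coefficient = 1
x_1 = 1.4000, f(x_1) = 0.416667, coefficient = 2
x_2 = 1.5500, f(x_2) = 0.392157, coefficient = 2
x_3 = 1.7000, f(x_3) = 0.370370, coefficient = 2
x_4 = 1.8500, f(x_4) = 0.350877, coefficient = 2
x_5 = 2.0000, f(x_5) = 0.333333, coefficient = 2
x_6 = 2.1500, f(x_6) = 0.317460, coefficient = 2
x_7 = 2.3000, f(x_7) = 0.303030, coefficient = 2
x_8 = 2.4500, f(x_8) = 0.289855, coefficient = 2
x_9 = 2.6000, f(x_9) = 0.277778, coefficient = 2
x_10 = 2.7500, f(x_10) = 0.266667, coefficient = 1

I ≈ (0.150000/2) × 6.814167 = 0.511063
Exact value: 0.510826
Error: 0.000237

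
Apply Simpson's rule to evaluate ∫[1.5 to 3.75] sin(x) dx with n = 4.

f(x) = sin(x)
a = 1.5, b = 3.75, n = 4
h = (b - a)/n = 0.562500

Simpson's rule: (h/3)[f(x₀) + 4f(x₁) + 2f(x₂) + ... + f(xₙ)]

x_0 = 1.5000, f(x_0) = 0.997495, coefficient = 1
x_1 = 2.0625, f(x_1) = 0.881530, coefficient = 4
x_2 = 2.6250, f(x_2) = 0.493920, coefficient = 2
x_3 = 3.1875, f(x_3) = -0.045891, coefficient = 4
x_4 = 3.7500, f(x_4) = -0.571561, coefficient = 1

I ≈ (0.562500/3) × 4.756329 = 0.891812
Exact value: 0.891297
Error: 0.000515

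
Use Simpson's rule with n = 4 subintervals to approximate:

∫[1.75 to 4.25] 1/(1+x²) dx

f(x) = 1/(1+x²)
a = 1.75, b = 4.25, n = 4
h = (b - a)/n = 0.625000

Simpson's rule: (h/3)[f(x₀) + 4f(x₁) + 2f(x₂) + ... + f(xₙ)]

x_0 = 1.7500, f(x_0) = 0.246154, coefficient = 1
x_1 = 2.3750, f(x_1) = 0.150588, coefficient = 4
x_2 = 3.0000, f(x_2) = 0.100000, coefficient = 2
x_3 = 3.6250, f(x_3) = 0.070718, coefficient = 4
x_4 = 4.2500, f(x_4) = 0.052459, coefficient = 1

I ≈ (0.625000/3) × 1.383839 = 0.288300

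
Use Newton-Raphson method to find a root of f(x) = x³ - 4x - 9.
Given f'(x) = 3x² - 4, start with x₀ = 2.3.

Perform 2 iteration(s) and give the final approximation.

f(x) = x³ - 4x - 9
f'(x) = 3x² - 4
x₀ = 2.3

Newton-Raphson formula: x_{n+1} = x_n - f(x_n)/f'(x_n)

Iteration 1:
  f(2.300000) = -6.033000
  f'(2.300000) = 11.870000
  x_1 = 2.300000 - (-6.033000)/11.870000 = 2.808256
Iteration 2:
  f(2.808256) = 1.913732
  f'(2.808256) = 19.658907
  x_2 = 2.808256 - 1.913732/19.658907 = 2.710909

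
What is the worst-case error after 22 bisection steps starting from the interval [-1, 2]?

Bisection error bound: |error| ≤ (b-a)/2^n
|error| ≤ (2 - (-1))/2^22 = 3/2^22
|error| ≤ 0.0000007153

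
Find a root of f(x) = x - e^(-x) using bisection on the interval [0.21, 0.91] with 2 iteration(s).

f(x) = x - e^(-x)
Initial interval: [0.21, 0.91]

Iteration 1:
  c_1 = (0.210000 + 0.910000)/2 = 0.560000
  f(c_1) = f(0.560000) = -0.011209
  f(a) × f(c) ≥ 0, new interval: [0.560000, 0.910000]
Iteration 2:
  c_2 = (0.560000 + 0.910000)/2 = 0.735000
  f(c_2) = f(0.735000) = 0.255495
  f(a) × f(c) < 0, new interval: [0.560000, 0.735000]

After 2 iteration(s), the approximation is c_2 = 0.735000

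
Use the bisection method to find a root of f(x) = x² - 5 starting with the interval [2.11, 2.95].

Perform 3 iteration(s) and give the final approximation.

f(x) = x² - 5
Initial interval: [2.11, 2.95]

Iteration 1:
  c_1 = (2.110000 + 2.950000)/2 = 2.530000
  f(c_1) = f(2.530000) = 1.400900
  f(a) × f(c) < 0, new interval: [2.110000, 2.530000]
Iteration 2:
  c_2 = (2.110000 + 2.530000)/2 = 2.320000
  f(c_2) = f(2.320000) = 0.382400
  f(a) × f(c) < 0, new interval: [2.110000, 2.320000]
Iteration 3:
  c_3 = (2.110000 + 2.320000)/2 = 2.215000
  f(c_3) = f(2.215000) = -0.093775
  f(a) × f(c) ≥ 0, new interval: [2.215000, 2.320000]

After 3 iteration(s), the approximation is c_3 = 2.215000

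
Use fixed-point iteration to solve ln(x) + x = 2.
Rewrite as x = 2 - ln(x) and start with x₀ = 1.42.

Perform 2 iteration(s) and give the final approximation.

Equation: ln(x) + x = 2
Fixed-point form: x = 2 - ln(x)
x₀ = 1.42

x_1 = g(1.420000) = 1.649343
x_2 = g(1.649343) = 1.499623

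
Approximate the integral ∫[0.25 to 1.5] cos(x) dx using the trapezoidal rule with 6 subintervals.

f(x) = cos(x)
a = 0.25, b = 1.5, n = 6
h = (b - a)/n = 0.208333

Trapezoidal rule: (h/2)[f(x₀) + 2f(x₁) + 2f(x₂) + ... + f(xₙ)]

x_0 = 0.2500, f(x_0) = 0.968912, coefficient = 1
x_1 = 0.4583, f(x_1) = 0.896791, coefficient = 2
x_2 = 0.6667, f(x_2) = 0.785887, coefficient = 2
x_3 = 0.8750, f(x_3) = 0.640997, coefficient = 2
x_4 = 1.0833, f(x_4) = 0.468386, coefficient = 2
x_5 = 1.2917, f(x_5) = 0.275519, coefficient = 2
x_6 = 1.5000, f(x_6) = 0.070737, coefficient = 1

I ≈ (0.208333/2) × 7.174810 = 0.747376
Exact value: 0.750091
Error: 0.002715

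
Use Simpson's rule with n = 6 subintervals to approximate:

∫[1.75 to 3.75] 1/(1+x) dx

f(x) = 1/(1+x)
a = 1.75, b = 3.75, n = 6
h = (b - a)/n = 0.333333

Simpson's rule: (h/3)[f(x₀) + 4f(x₁) + 2f(x₂) + ... + f(xₙ)]

x_0 = 1.7500, f(x_0) = 0.363636, coefficient = 1
x_1 = 2.0833, f(x_1) = 0.324324, coefficient = 4
x_2 = 2.4167, f(x_2) = 0.292683, coefficient = 2
x_3 = 2.7500, f(x_3) = 0.266667, coefficient = 4
x_4 = 3.0833, f(x_4) = 0.244898, coefficient = 2
x_5 = 3.4167, f(x_5) = 0.226415, coefficient = 4
x_6 = 3.7500, f(x_6) = 0.210526, coefficient = 1

I ≈ (0.333333/3) × 4.918949 = 0.546550
Exact value: 0.546544
Error: 0.000006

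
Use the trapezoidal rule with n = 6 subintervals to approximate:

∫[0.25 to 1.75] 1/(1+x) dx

f(x) = 1/(1+x)
a = 0.25, b = 1.75, n = 6
h = (b - a)/n = 0.250000

Trapezoidal rule: (h/2)[f(x₀) + 2f(x₁) + 2f(x₂) + ... + f(xₙ)]

x_0 = 0.2500, f(x_0) = 0.800000, coefficient = 1
x_1 = 0.5000, f(x_1) = 0.666667, coefficient = 2
x_2 = 0.7500, f(x_2) = 0.571429, coefficient = 2
x_3 = 1.0000, f(x_3) = 0.500000, coefficient = 2
x_4 = 1.2500, f(x_4) = 0.444444, coefficient = 2
x_5 = 1.5000, f(x_5) = 0.400000, coefficient = 2
x_6 = 1.7500, f(x_6) = 0.363636, coefficient = 1

I ≈ (0.250000/2) × 6.328716 = 0.791089
Exact value: 0.788457
Error: 0.002632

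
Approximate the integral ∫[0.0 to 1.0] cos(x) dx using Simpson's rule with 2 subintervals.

f(x) = cos(x)
a = 0.0, b = 1.0, n = 2
h = (b - a)/n = 0.500000

Simpson's rule: (h/3)[f(x₀) + 4f(x₁) + 2f(x₂) + ... + f(xₙ)]

x_0 = 0.0000, f(x_0) = 1.000000, coefficient = 1
x_1 = 0.5000, f(x_1) = 0.877583, coefficient = 4
x_2 = 1.0000, f(x_2) = 0.540302, coefficient = 1

I ≈ (0.500000/3) × 5.050633 = 0.841772
Exact value: 0.841471
Error: 0.000301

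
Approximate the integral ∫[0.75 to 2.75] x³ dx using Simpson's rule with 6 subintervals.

f(x) = x³
a = 0.75, b = 2.75, n = 6
h = (b - a)/n = 0.333333

Simpson's rule: (h/3)[f(x₀) + 4f(x₁) + 2f(x₂) + ... + f(xₙ)]

x_0 = 0.7500, f(x_0) = 0.421875, coefficient = 1
x_1 = 1.0833, f(x_1) = 1.271412, coefficient = 4
x_2 = 1.4167, f(x_2) = 2.843171, coefficient = 2
x_3 = 1.7500, f(x_3) = 5.359375, coefficient = 4
x_4 = 2.0833, f(x_4) = 9.042245, coefficient = 2
x_5 = 2.4167, f(x_5) = 14.114005, coefficient = 4
x_6 = 2.7500, f(x_6) = 20.796875, coefficient = 1

I ≈ (0.333333/3) × 127.968750 = 14.218750
Exact value: 14.218750
Error: 0.000000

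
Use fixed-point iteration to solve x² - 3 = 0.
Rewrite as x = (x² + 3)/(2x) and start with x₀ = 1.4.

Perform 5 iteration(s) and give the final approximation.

Equation: x² - 3 = 0
Fixed-point form: x = (x² + 3)/(2x)
x₀ = 1.4

x_1 = g(1.400000) = 1.771429
x_2 = g(1.771429) = 1.732488
x_3 = g(1.732488) = 1.732051
x_4 = g(1.732051) = 1.732051
x_5 = g(1.732051) = 1.732051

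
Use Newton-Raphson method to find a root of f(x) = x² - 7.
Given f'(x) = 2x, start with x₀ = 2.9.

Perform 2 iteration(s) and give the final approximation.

f(x) = x² - 7
f'(x) = 2x
x₀ = 2.9

Newton-Raphson formula: x_{n+1} = x_n - f(x_n)/f'(x_n)

Iteration 1:
  f(2.900000) = 1.410000
  f'(2.900000) = 5.800000
  x_1 = 2.900000 - 1.410000/5.800000 = 2.656897
Iteration 2:
  f(2.656897) = 0.059099
  f'(2.656897) = 5.313793
  x_2 = 2.656897 - 0.059099/5.313793 = 2.645775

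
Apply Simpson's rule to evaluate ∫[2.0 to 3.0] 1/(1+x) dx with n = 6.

f(x) = 1/(1+x)
a = 2.0, b = 3.0, n = 6
h = (b - a)/n = 0.166667

Simpson's rule: (h/3)[f(x₀) + 4f(x₁) + 2f(x₂) + ... + f(xₙ)]

x_0 = 2.0000, f(x_0) = 0.333333, coefficient = 1
x_1 = 2.1667, f(x_1) = 0.315789, coefficient = 4
x_2 = 2.3333, f(x_2) = 0.300000, coefficient = 2
x_3 = 2.5000, f(x_3) = 0.285714, coefficient = 4
x_4 = 2.6667, f(x_4) = 0.272727, coefficient = 2
x_5 = 2.8333, f(x_5) = 0.260870, coefficient = 4
x_6 = 3.0000, f(x_6) = 0.250000, coefficient = 1

I ≈ (0.166667/3) × 5.178281 = 0.287682
Exact value: 0.287682
Error: 0.000000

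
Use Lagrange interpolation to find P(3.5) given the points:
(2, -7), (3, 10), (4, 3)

Lagrange interpolation formula:
P(x) = Σ yᵢ × Lᵢ(x)
where Lᵢ(x) = Π_{j≠i} (x - xⱼ)/(xᵢ - xⱼ)

L_0(3.5) = (3.5 - 3)/(2 - 3) × (3.5 - 4)/(2 - 4) = -0.125000
L_1(3.5) = (3.5 - 2)/(3 - 2) × (3.5 - 4)/(3 - 4) = 0.750000
L_2(3.5) = (3.5 - 2)/(4 - 2) × (3.5 - 3)/(4 - 3) = 0.375000

P(3.5) = (-7)×L_0(3.5) + 10×L_1(3.5) + 3×L_2(3.5)
P(3.5) = 9.500000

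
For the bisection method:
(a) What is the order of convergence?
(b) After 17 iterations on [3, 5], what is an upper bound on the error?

(a) Bisection has linear (order 1) convergence; the error is halved each step.

(b) Error bound = (b-a)/2^n = (5 - 3)/2^{17}
    = 2/2^{17}

(a) 1 (linear); (b) error ≤ 1.53e-05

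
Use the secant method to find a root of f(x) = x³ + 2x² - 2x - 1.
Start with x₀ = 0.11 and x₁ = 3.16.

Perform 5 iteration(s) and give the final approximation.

f(x) = x³ + 2x² - 2x - 1
x₀ = 0.11, x₁ = 3.16

Secant formula: x_{n+1} = x_n - f(x_n)(x_n - x_{n-1})/(f(x_n) - f(x_{n-1}))

Iteration 1:
  f(0.110000) = -1.194469
  f(3.160000) = 44.205696
  x_2 = 3.160000 - 44.205696×(3.160000 - 0.110000)/(44.205696 - (-1.194469))
       = 0.190245
Iteration 2:
  f(3.160000) = 44.205696
  f(0.190245) = -1.301218
  x_3 = 0.190245 - (-1.301218)×(0.190245 - 3.160000)/(-1.301218 - 44.205696)
       = 0.275162
Iteration 3:
  f(0.190245) = -1.301218
  f(0.275162) = -1.378062
  x_4 = 0.275162 - (-1.378062)×(0.275162 - 0.190245)/(-1.378062 - (-1.301218))
       = -1.247673
Iteration 4:
  f(0.275162) = -1.378062
  f(-1.247673) = 2.666485
  x_5 = -1.247673 - 2.666485×(-1.247673 - 0.275162)/(2.666485 - (-1.378062))
       = -0.243700
Iteration 5:
  f(-1.247673) = 2.666485
  f(-0.243700) = -0.408294
  x_6 = -0.243700 - (-0.408294)×(-0.243700 - (-1.247673))/(-0.408294 - 2.666485)
       = -0.377016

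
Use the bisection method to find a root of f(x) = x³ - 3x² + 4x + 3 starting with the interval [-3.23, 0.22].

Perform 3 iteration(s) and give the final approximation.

f(x) = x³ - 3x² + 4x + 3
Initial interval: [-3.23, 0.22]

Iteration 1:
  c_1 = (-3.230000 + 0.220000)/2 = -1.505000
  f(c_1) = f(-1.505000) = -13.223938
  f(a) × f(c) ≥ 0, new interval: [-1.505000, 0.220000]
Iteration 2:
  c_2 = (-1.505000 + 0.220000)/2 = -0.642500
  f(c_2) = f(-0.642500) = -1.073647
  f(a) × f(c) ≥ 0, new interval: [-0.642500, 0.220000]
Iteration 3:
  c_3 = (-0.642500 + 0.220000)/2 = -0.211250
  f(c_3) = f(-0.211250) = 2.011693
  f(a) × f(c) < 0, new interval: [-0.642500, -0.211250]

After 3 iteration(s), the approximation is c_3 = -0.211250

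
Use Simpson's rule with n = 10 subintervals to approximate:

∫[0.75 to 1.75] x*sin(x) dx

f(x) = x*sin(x)
a = 0.75, b = 1.75, n = 10
h = (b - a)/n = 0.100000

Simpson's rule: (h/3)[f(x₀) + 4f(x₁) + 2f(x₂) + ... + f(xₙ)]

x_0 = 0.7500, f(x_0) = 0.511229, coefficient = 1
x_1 = 0.8500, f(x_1) = 0.638588, coefficient = 4
x_2 = 0.9500, f(x_2) = 0.772745, coefficient = 2
x_3 = 1.0500, f(x_3) = 0.910794, coefficient = 4
x_4 = 1.1500, f(x_4) = 1.049679, coefficient = 2
x_5 = 1.2500, f(x_5) = 1.186231, coefficient = 4
x_6 = 1.3500, f(x_6) = 1.317227, coefficient = 2
x_7 = 1.4500, f(x_7) = 1.439434, coefficient = 4
x_8 = 1.5500, f(x_8) = 1.549665, coefficient = 2
x_9 = 1.6500, f(x_9) = 1.644827, coefficient = 4
x_10 = 1.7500, f(x_10) = 1.721975, coefficient = 1

I ≈ (0.100000/3) × 34.891332 = 1.163044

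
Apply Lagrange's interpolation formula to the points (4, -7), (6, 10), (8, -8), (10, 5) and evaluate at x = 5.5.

Lagrange interpolation formula:
P(x) = Σ yᵢ × Lᵢ(x)
where Lᵢ(x) = Π_{j≠i} (x - xⱼ)/(xᵢ - xⱼ)

L_0(5.5) = (5.5 - 6)/(4 - 6) × (5.5 - 8)/(4 - 8) × (5.5 - 10)/(4 - 10) = 0.117188
L_1(5.5) = (5.5 - 4)/(6 - 4) × (5.5 - 8)/(6 - 8) × (5.5 - 10)/(6 - 10) = 1.054688
L_2(5.5) = (5.5 - 4)/(8 - 4) × (5.5 - 6)/(8 - 6) × (5.5 - 10)/(8 - 10) = -0.210938
L_3(5.5) = (5.5 - 4)/(10 - 4) × (5.5 - 6)/(10 - 6) × (5.5 - 8)/(10 - 8) = 0.039062

P(5.5) = (-7)×L_0(5.5) + 10×L_1(5.5) + (-8)×L_2(5.5) + 5×L_3(5.5)
P(5.5) = 11.609375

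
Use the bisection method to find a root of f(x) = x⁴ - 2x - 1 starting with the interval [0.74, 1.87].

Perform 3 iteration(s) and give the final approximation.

f(x) = x⁴ - 2x - 1
Initial interval: [0.74, 1.87]

Iteration 1:
  c_1 = (0.740000 + 1.870000)/2 = 1.305000
  f(c_1) = f(1.305000) = -0.709706
  f(a) × f(c) ≥ 0, new interval: [1.305000, 1.870000]
Iteration 2:
  c_2 = (1.305000 + 1.870000)/2 = 1.587500
  f(c_2) = f(1.587500) = 2.176188
  f(a) × f(c) < 0, new interval: [1.305000, 1.587500]
Iteration 3:
  c_3 = (1.305000 + 1.587500)/2 = 1.446250
  f(c_3) = f(1.446250) = 0.482454
  f(a) × f(c) < 0, new interval: [1.305000, 1.446250]

After 3 iteration(s), the approximation is c_3 = 1.446250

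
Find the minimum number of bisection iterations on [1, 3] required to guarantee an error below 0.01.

We need (b-a)/2^n ≤ 0.01
(3 - 1)/2^n ≤ 0.01
2/2^n ≤ 0.01
2^n ≥ 200
n ≥ log₂(200) = 7.64
n ≥ 8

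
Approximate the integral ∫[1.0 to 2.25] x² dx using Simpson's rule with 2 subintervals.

f(x) = x²
a = 1.0, b = 2.25, n = 2
h = (b - a)/n = 0.625000

Simpson's rule: (h/3)[f(x₀) + 4f(x₁) + 2f(x₂) + ... + f(xₙ)]

x_0 = 1.0000, f(x_0) = 1.000000, coefficient = 1
x_1 = 1.6250, f(x_1) = 2.640625, coefficient = 4
x_2 = 2.2500, f(x_2) = 5.062500, coefficient = 1

I ≈ (0.625000/3) × 16.625000 = 3.463542
Exact value: 3.463542
Error: 0.000000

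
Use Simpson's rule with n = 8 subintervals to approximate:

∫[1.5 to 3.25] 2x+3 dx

f(x) = 2x+3
a = 1.5, b = 3.25, n = 8
h = (b - a)/n = 0.218750

Simpson's rule: (h/3)[f(x₀) + 4f(x₁) + 2f(x₂) + ... + f(xₙ)]

x_0 = 1.5000, f(x_0) = 6.000000, coefficient = 1
x_1 = 1.7188, f(x_1) = 6.437500, coefficient = 4
x_2 = 1.9375, f(x_2) = 6.875000, coefficient = 2
x_3 = 2.1562, f(x_3) = 7.312500, coefficient = 4
x_4 = 2.3750, f(x_4) = 7.750000, coefficient = 2
x_5 = 2.5938, f(x_5) = 8.187500, coefficient = 4
x_6 = 2.8125, f(x_6) = 8.625000, coefficient = 2
x_7 = 3.0312, f(x_7) = 9.062500, coefficient = 4
x_8 = 3.2500, f(x_8) = 9.500000, coefficient = 1

I ≈ (0.218750/3) × 186.000000 = 13.562500
Exact value: 13.562500
Error: 0.000000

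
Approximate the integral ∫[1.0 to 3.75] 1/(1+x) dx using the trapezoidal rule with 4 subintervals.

f(x) = 1/(1+x)
a = 1.0, b = 3.75, n = 4
h = (b - a)/n = 0.687500

Trapezoidal rule: (h/2)[f(x₀) + 2f(x₁) + 2f(x₂) + ... + f(xₙ)]

x_0 = 1.0000, f(x_0) = 0.500000, coefficient = 1
x_1 = 1.6875, f(x_1) = 0.372093, coefficient = 2
x_2 = 2.3750, f(x_2) = 0.296296, coefficient = 2
x_3 = 3.0625, f(x_3) = 0.246154, coefficient = 2
x_4 = 3.7500, f(x_4) = 0.210526, coefficient = 1

I ≈ (0.687500/2) × 2.539613 = 0.872992
Exact value: 0.864997
Error: 0.007994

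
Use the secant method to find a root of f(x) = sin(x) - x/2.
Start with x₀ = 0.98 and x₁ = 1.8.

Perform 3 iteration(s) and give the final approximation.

f(x) = sin(x) - x/2
x₀ = 0.98, x₁ = 1.8

Secant formula: x_{n+1} = x_n - f(x_n)(x_n - x_{n-1})/(f(x_n) - f(x_{n-1}))

Iteration 1:
  f(0.980000) = 0.340497
  f(1.800000) = 0.073848
  x_2 = 1.800000 - 0.073848×(1.800000 - 0.980000)/(0.073848 - 0.340497)
       = 2.027096
Iteration 2:
  f(1.800000) = 0.073848
  f(2.027096) = -0.115859
  x_3 = 2.027096 - (-0.115859)×(2.027096 - 1.800000)/(-0.115859 - 0.073848)
       = 1.888402
Iteration 3:
  f(2.027096) = -0.115859
  f(1.888402) = 0.005785
  x_4 = 1.888402 - 0.005785×(1.888402 - 2.027096)/(0.005785 - (-0.115859))
       = 1.894998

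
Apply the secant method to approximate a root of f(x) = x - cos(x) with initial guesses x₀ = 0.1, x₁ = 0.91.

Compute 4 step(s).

f(x) = x - cos(x)
x₀ = 0.1, x₁ = 0.91

Secant formula: x_{n+1} = x_n - f(x_n)(x_n - x_{n-1})/(f(x_n) - f(x_{n-1}))

Iteration 1:
  f(0.100000) = -0.895004
  f(0.910000) = 0.296254
  x_2 = 0.910000 - 0.296254×(0.910000 - 0.100000)/(0.296254 - (-0.895004))
       = 0.708561
Iteration 2:
  f(0.910000) = 0.296254
  f(0.708561) = -0.050738
  x_3 = 0.708561 - (-0.050738)×(0.708561 - 0.910000)/(-0.050738 - 0.296254)
       = 0.738016
Iteration 3:
  f(0.708561) = -0.050738
  f(0.738016) = -0.001789
  x_4 = 0.738016 - (-0.001789)×(0.738016 - 0.708561)/(-0.001789 - (-0.050738))
       = 0.739092
Iteration 4:
  f(0.738016) = -0.001789
  f(0.739092) = 0.000012
  x_5 = 0.739092 - 0.000012×(0.739092 - 0.738016)/(0.000012 - (-0.001789))
       = 0.739085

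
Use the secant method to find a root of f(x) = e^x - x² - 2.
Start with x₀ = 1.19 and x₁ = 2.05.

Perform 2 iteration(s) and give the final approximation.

f(x) = e^x - x² - 2
x₀ = 1.19, x₁ = 2.05

Secant formula: x_{n+1} = x_n - f(x_n)(x_n - x_{n-1})/(f(x_n) - f(x_{n-1}))

Iteration 1:
  f(1.190000) = -0.129019
  f(2.050000) = 1.565401
  x_2 = 2.050000 - 1.565401×(2.050000 - 1.190000)/(1.565401 - (-0.129019))
       = 1.255483
Iteration 2:
  f(2.050000) = 1.565401
  f(1.255483) = -0.066704
  x_3 = 1.255483 - (-0.066704)×(1.255483 - 2.050000)/(-0.066704 - 1.565401)
       = 1.287955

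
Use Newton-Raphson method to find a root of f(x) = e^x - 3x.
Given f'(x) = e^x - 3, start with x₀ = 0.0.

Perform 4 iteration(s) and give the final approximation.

f(x) = e^x - 3x
f'(x) = e^x - 3
x₀ = 0.0

Newton-Raphson formula: x_{n+1} = x_n - f(x_n)/f'(x_n)

Iteration 1:
  f(0.000000) = 1.000000
  f'(0.000000) = -2.000000
  x_1 = 0.000000 - 1.000000/(-2.000000) = 0.500000
Iteration 2:
  f(0.500000) = 0.148721
  f'(0.500000) = -1.351279
  x_2 = 0.500000 - 0.148721/(-1.351279) = 0.610060
Iteration 3:
  f(0.610060) = 0.010362
  f'(0.610060) = -1.159459
  x_3 = 0.610060 - 0.010362/(-1.159459) = 0.618997
Iteration 4:
  f(0.618997) = 0.000074
  f'(0.618997) = -1.142936
  x_4 = 0.618997 - 0.000074/(-1.142936) = 0.619061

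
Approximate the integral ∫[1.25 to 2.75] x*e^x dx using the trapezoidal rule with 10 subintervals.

f(x) = x*e^x
a = 1.25, b = 2.75, n = 10
h = (b - a)/n = 0.150000

Trapezoidal rule: (h/2)[f(x₀) + 2f(x₁) + 2f(x₂) + ... + f(xₙ)]

x_0 = 1.2500, f(x_0) = 4.362929, coefficient = 1
x_1 = 1.4000, f(x_1) = 5.677280, coefficient = 2
x_2 = 1.5500, f(x_2) = 7.302779, coefficient = 2
x_3 = 1.7000, f(x_3) = 9.305711, coefficient = 2
x_4 = 1.8500, f(x_4) = 11.765666, coefficient = 2
x_5 = 2.0000, f(x_5) = 14.778112, coefficient = 2
x_6 = 2.1500, f(x_6) = 18.457446, coefficient = 2
x_7 = 2.3000, f(x_7) = 22.940620, coefficient = 2
x_8 = 2.4500, f(x_8) = 28.391449, coefficient = 2
x_9 = 2.6000, f(x_9) = 35.005719, coefficient = 2
x_10 = 2.7500, f(x_10) = 43.017238, coefficient = 1

I ≈ (0.150000/2) × 354.629729 = 26.597230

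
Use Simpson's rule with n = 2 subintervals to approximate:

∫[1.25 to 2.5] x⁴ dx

f(x) = x⁴
a = 1.25, b = 2.5, n = 2
h = (b - a)/n = 0.625000

Simpson's rule: (h/3)[f(x₀) + 4f(x₁) + 2f(x₂) + ... + f(xₙ)]

x_0 = 1.2500, f(x_0) = 2.441406, coefficient = 1
x_1 = 1.8750, f(x_1) = 12.359619, coefficient = 4
x_2 = 2.5000, f(x_2) = 39.062500, coefficient = 1

I ≈ (0.625000/3) × 90.942383 = 18.946330
Exact value: 18.920898
Error: 0.025431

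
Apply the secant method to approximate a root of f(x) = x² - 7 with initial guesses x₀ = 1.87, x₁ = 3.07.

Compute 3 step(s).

f(x) = x² - 7
x₀ = 1.87, x₁ = 3.07

Secant formula: x_{n+1} = x_n - f(x_n)(x_n - x_{n-1})/(f(x_n) - f(x_{n-1}))

Iteration 1:
  f(1.870000) = -3.503100
  f(3.070000) = 2.424900
  x_2 = 3.070000 - 2.424900×(3.070000 - 1.870000)/(2.424900 - (-3.503100))
       = 2.579130
Iteration 2:
  f(3.070000) = 2.424900
  f(2.579130) = -0.348091
  x_3 = 2.579130 - (-0.348091)×(2.579130 - 3.070000)/(-0.348091 - 2.424900)
       = 2.640748
Iteration 3:
  f(2.579130) = -0.348091
  f(2.640748) = -0.026450
  x_4 = 2.640748 - (-0.026450)×(2.640748 - 2.579130)/(-0.026450 - (-0.348091))
       = 2.645815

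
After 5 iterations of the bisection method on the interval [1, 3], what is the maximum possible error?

Bisection error bound: |error| ≤ (b-a)/2^n
|error| ≤ (3 - 1)/2^5 = 2/2^5
|error| ≤ 0.0625000000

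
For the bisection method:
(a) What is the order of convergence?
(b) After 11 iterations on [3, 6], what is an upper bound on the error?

(a) Bisection has linear (order 1) convergence; the error is halved each step.

(b) Error bound = (b-a)/2^n = (6 - 3)/2^{11}
    = 3/2^{11}

(a) 1 (linear); (b) error ≤ 1.46e-03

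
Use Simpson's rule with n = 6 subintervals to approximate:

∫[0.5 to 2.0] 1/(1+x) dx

f(x) = 1/(1+x)
a = 0.5, b = 2.0, n = 6
h = (b - a)/n = 0.250000

Simpson's rule: (h/3)[f(x₀) + 4f(x₁) + 2f(x₂) + ... + f(xₙ)]

x_0 = 0.5000, f(x_0) = 0.666667, coefficient = 1
x_1 = 0.7500, f(x_1) = 0.571429, coefficient = 4
x_2 = 1.0000, f(x_2) = 0.500000, coefficient = 2
x_3 = 1.2500, f(x_3) = 0.444444, coefficient = 4
x_4 = 1.5000, f(x_4) = 0.400000, coefficient = 2
x_5 = 1.7500, f(x_5) = 0.363636, coefficient = 4
x_6 = 2.0000, f(x_6) = 0.333333, coefficient = 1

I ≈ (0.250000/3) × 8.318038 = 0.693170
Exact value: 0.693147
Error: 0.000023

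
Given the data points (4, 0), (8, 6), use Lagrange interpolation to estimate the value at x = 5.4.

Lagrange interpolation formula:
P(x) = Σ yᵢ × Lᵢ(x)
where Lᵢ(x) = Π_{j≠i} (x - xⱼ)/(xᵢ - xⱼ)

L_0(5.4) = (5.4 - 8)/(4 - 8) = 0.650000
L_1(5.4) = (5.4 - 4)/(8 - 4) = 0.350000

P(5.4) = 0×L_0(5.4) + 6×L_1(5.4)
P(5.4) = 2.100000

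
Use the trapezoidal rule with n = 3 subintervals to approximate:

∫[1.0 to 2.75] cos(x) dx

f(x) = cos(x)
a = 1.0, b = 2.75, n = 3
h = (b - a)/n = 0.583333

Trapezoidal rule: (h/2)[f(x₀) + 2f(x₁) + 2f(x₂) + ... + f(xₙ)]

x_0 = 1.0000, f(x_0) = 0.540302, coefficient = 1
x_1 = 1.5833, f(x_1) = -0.012537, coefficient = 2
x_2 = 2.1667, f(x_2) = -0.561229, coefficient = 2
x_3 = 2.7500, f(x_3) = -0.924302, coefficient = 1

I ≈ (0.583333/2) × -1.531532 = -0.446697
Exact value: -0.459810
Error: 0.013113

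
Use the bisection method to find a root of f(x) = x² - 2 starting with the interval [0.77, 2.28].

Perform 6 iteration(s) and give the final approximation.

f(x) = x² - 2
Initial interval: [0.77, 2.28]

Iteration 1:
  c_1 = (0.770000 + 2.280000)/2 = 1.525000
  f(c_1) = f(1.525000) = 0.325625
  f(a) × f(c) < 0, new interval: [0.770000, 1.525000]
Iteration 2:
  c_2 = (0.770000 + 1.525000)/2 = 1.147500
  f(c_2) = f(1.147500) = -0.683244
  f(a) × f(c) ≥ 0, new interval: [1.147500, 1.525000]
Iteration 3:
  c_3 = (1.147500 + 1.525000)/2 = 1.336250
  f(c_3) = f(1.336250) = -0.214436
  f(a) × f(c) ≥ 0, new interval: [1.336250, 1.525000]
Iteration 4:
  c_4 = (1.336250 + 1.525000)/2 = 1.430625
  f(c_4) = f(1.430625) = 0.046688
  f(a) × f(c) < 0, new interval: [1.336250, 1.430625]
Iteration 5:
  c_5 = (1.336250 + 1.430625)/2 = 1.383437
  f(c_5) = f(1.383437) = -0.086101
  f(a) × f(c) ≥ 0, new interval: [1.383437, 1.430625]
Iteration 6:
  c_6 = (1.383437 + 1.430625)/2 = 1.407031
  f(c_6) = f(1.407031) = -0.020263
  f(a) × f(c) ≥ 0, new interval: [1.407031, 1.430625]

After 6 iteration(s), the approximation is c_6 = 1.407031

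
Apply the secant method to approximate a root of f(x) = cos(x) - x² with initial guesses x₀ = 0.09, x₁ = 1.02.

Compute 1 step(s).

f(x) = cos(x) - x²
x₀ = 0.09, x₁ = 1.02

Secant formula: x_{n+1} = x_n - f(x_n)(x_n - x_{n-1})/(f(x_n) - f(x_{n-1}))

Iteration 1:
  f(0.090000) = 0.987853
  f(1.020000) = -0.517034
  x_2 = 1.020000 - (-0.517034)×(1.020000 - 0.090000)/(-0.517034 - 0.987853)
       = 0.700480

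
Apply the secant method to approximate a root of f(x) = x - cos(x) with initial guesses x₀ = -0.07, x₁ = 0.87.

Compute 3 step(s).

f(x) = x - cos(x)
x₀ = -0.07, x₁ = 0.87

Secant formula: x_{n+1} = x_n - f(x_n)(x_n - x_{n-1})/(f(x_n) - f(x_{n-1}))

Iteration 1:
  f(-0.070000) = -1.067551
  f(0.870000) = 0.225173
  x_2 = 0.870000 - 0.225173×(0.870000 - (-0.070000))/(0.225173 - (-1.067551))
       = 0.706266
Iteration 2:
  f(0.870000) = 0.225173
  f(0.706266) = -0.054525
  x_3 = 0.706266 - (-0.054525)×(0.706266 - 0.870000)/(-0.054525 - 0.225173)
       = 0.738184
Iteration 3:
  f(0.706266) = -0.054525
  f(0.738184) = -0.001507
  x_4 = 0.738184 - (-0.001507)×(0.738184 - 0.706266)/(-0.001507 - (-0.054525))
       = 0.739092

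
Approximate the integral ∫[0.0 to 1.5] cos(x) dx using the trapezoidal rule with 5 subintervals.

f(x) = cos(x)
a = 0.0, b = 1.5, n = 5
h = (b - a)/n = 0.300000

Trapezoidal rule: (h/2)[f(x₀) + 2f(x₁) + 2f(x₂) + ... + f(xₙ)]

x_0 = 0.0000, f(x_0) = 1.000000, coefficient = 1
x_1 = 0.3000, f(x_1) = 0.955336, coefficient = 2
x_2 = 0.6000, f(x_2) = 0.825336, coefficient = 2
x_3 = 0.9000, f(x_3) = 0.621610, coefficient = 2
x_4 = 1.2000, f(x_4) = 0.362358, coefficient = 2
x_5 = 1.5000, f(x_5) = 0.070737, coefficient = 1

I ≈ (0.300000/2) × 6.600017 = 0.990003
Exact value: 0.997495
Error: 0.007492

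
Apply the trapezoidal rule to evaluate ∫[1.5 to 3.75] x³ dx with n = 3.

f(x) = x³
a = 1.5, b = 3.75, n = 3
h = (b - a)/n = 0.750000

Trapezoidal rule: (h/2)[f(x₀) + 2f(x₁) + 2f(x₂) + ... + f(xₙ)]

x_0 = 1.5000, f(x_0) = 3.375000, coefficient = 1
x_1 = 2.2500, f(x_1) = 11.390625, coefficient = 2
x_2 = 3.0000, f(x_2) = 27.000000, coefficient = 2
x_3 = 3.7500, f(x_3) = 52.734375, coefficient = 1

I ≈ (0.750000/2) × 132.890625 = 49.833984
Exact value: 48.172852
Error: 1.661133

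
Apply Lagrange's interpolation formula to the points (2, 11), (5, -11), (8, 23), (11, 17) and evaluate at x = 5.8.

Lagrange interpolation formula:
P(x) = Σ yᵢ × Lᵢ(x)
where Lᵢ(x) = Π_{j≠i} (x - xⱼ)/(xᵢ - xⱼ)

L_0(5.8) = (5.8 - 5)/(2 - 5) × (5.8 - 8)/(2 - 8) × (5.8 - 11)/(2 - 11) = -0.056494
L_1(5.8) = (5.8 - 2)/(5 - 2) × (5.8 - 8)/(5 - 8) × (5.8 - 11)/(5 - 11) = 0.805037
L_2(5.8) = (5.8 - 2)/(8 - 2) × (5.8 - 5)/(8 - 5) × (5.8 - 11)/(8 - 11) = 0.292741
L_3(5.8) = (5.8 - 2)/(11 - 2) × (5.8 - 5)/(11 - 5) × (5.8 - 8)/(11 - 8) = -0.041284

P(5.8) = 11×L_0(5.8) + (-11)×L_1(5.8) + 23×L_2(5.8) + 17×L_3(5.8)
P(5.8) = -3.445630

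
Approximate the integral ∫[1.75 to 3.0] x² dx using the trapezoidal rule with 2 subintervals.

f(x) = x²
a = 1.75, b = 3.0, n = 2
h = (b - a)/n = 0.625000

Trapezoidal rule: (h/2)[f(x₀) + 2f(x₁) + 2f(x₂) + ... + f(xₙ)]

x_0 = 1.7500, f(x_0) = 3.062500, coefficient = 1
x_1 = 2.3750, f(x_1) = 5.640625, coefficient = 2
x_2 = 3.0000, f(x_2) = 9.000000, coefficient = 1

I ≈ (0.625000/2) × 23.343750 = 7.294922
Exact value: 7.213542
Error: 0.081380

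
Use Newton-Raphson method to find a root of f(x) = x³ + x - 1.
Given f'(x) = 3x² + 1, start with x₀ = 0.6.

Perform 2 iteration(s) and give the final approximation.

f(x) = x³ + x - 1
f'(x) = 3x² + 1
x₀ = 0.6

Newton-Raphson formula: x_{n+1} = x_n - f(x_n)/f'(x_n)

Iteration 1:
  f(0.600000) = -0.184000
  f'(0.600000) = 2.080000
  x_1 = 0.600000 - (-0.184000)/2.080000 = 0.688462
Iteration 2:
  f(0.688462) = 0.014778
  f'(0.688462) = 2.421938
  x_2 = 0.688462 - 0.014778/2.421938 = 0.682360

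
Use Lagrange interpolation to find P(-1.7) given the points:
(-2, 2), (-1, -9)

Lagrange interpolation formula:
P(x) = Σ yᵢ × Lᵢ(x)
where Lᵢ(x) = Π_{j≠i} (x - xⱼ)/(xᵢ - xⱼ)

L_0(-1.7) = (-1.7 - (-1))/(-2 - (-1)) = 0.700000
L_1(-1.7) = (-1.7 - (-2))/(-1 - (-2)) = 0.300000

P(-1.7) = 2×L_0(-1.7) + (-9)×L_1(-1.7)
P(-1.7) = -1.300000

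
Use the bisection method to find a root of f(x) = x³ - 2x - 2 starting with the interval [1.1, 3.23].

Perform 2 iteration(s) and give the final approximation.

f(x) = x³ - 2x - 2
Initial interval: [1.1, 3.23]

Iteration 1:
  c_1 = (1.100000 + 3.230000)/2 = 2.165000
  f(c_1) = f(2.165000) = 3.817842
  f(a) × f(c) < 0, new interval: [1.100000, 2.165000]
Iteration 2:
  c_2 = (1.100000 + 2.165000)/2 = 1.632500
  f(c_2) = f(1.632500) = -0.914296
  f(a) × f(c) ≥ 0, new interval: [1.632500, 2.165000]

After 2 iteration(s), the approximation is c_2 = 1.632500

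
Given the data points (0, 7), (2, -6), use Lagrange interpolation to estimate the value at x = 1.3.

Lagrange interpolation formula:
P(x) = Σ yᵢ × Lᵢ(x)
where Lᵢ(x) = Π_{j≠i} (x - xⱼ)/(xᵢ - xⱼ)

L_0(1.3) = (1.3 - 2)/(0 - 2) = 0.350000
L_1(1.3) = (1.3 - 0)/(2 - 0) = 0.650000

P(1.3) = 7×L_0(1.3) + (-6)×L_1(1.3)
P(1.3) = -1.450000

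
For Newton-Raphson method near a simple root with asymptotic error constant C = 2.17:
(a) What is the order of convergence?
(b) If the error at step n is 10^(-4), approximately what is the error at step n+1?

(a) Newton-Raphson has quadratic (order 2) convergence near simple roots.
    This means |e_{n+1}| ≈ C|e_n|².

(b) With |e_n| = 10^(-4) and C = 2.17:
    |e_{n+1}| ≈ 2.17 × (10^(-4))² = 2.17 × 10^(-8)

(a) 2 (quadratic); (b) |e_{n+1}| ≈ 2.170e-08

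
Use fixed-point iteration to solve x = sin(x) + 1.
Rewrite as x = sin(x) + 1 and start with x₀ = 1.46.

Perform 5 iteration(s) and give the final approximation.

Equation: x = sin(x) + 1
Fixed-point form: x = sin(x) + 1
x₀ = 1.46

x_1 = g(1.460000) = 1.993868
x_2 = g(1.993868) = 1.911832
x_3 = g(1.911832) = 1.942409
x_4 = g(1.942409) = 1.931743
x_5 = g(1.931743) = 1.935563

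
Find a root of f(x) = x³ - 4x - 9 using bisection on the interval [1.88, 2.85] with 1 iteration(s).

f(x) = x³ - 4x - 9
Initial interval: [1.88, 2.85]

Iteration 1:
  c_1 = (1.880000 + 2.850000)/2 = 2.365000
  f(c_1) = f(2.365000) = -5.232023
  f(a) × f(c) ≥ 0, new interval: [2.365000, 2.850000]

After 1 iteration(s), the approximation is c_1 = 2.365000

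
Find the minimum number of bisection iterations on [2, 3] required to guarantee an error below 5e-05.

We need (b-a)/2^n ≤ 5e-05
(3 - 2)/2^n ≤ 5e-05
1/2^n ≤ 5e-05
2^n ≥ 20000
n ≥ log₂(20000) = 14.29
n ≥ 15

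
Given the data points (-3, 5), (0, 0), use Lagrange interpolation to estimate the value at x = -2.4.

Lagrange interpolation formula:
P(x) = Σ yᵢ × Lᵢ(x)
where Lᵢ(x) = Π_{j≠i} (x - xⱼ)/(xᵢ - xⱼ)

L_0(-2.4) = (-2.4 - 0)/(-3 - 0) = 0.800000
L_1(-2.4) = (-2.4 - (-3))/(0 - (-3)) = 0.200000

P(-2.4) = 5×L_0(-2.4) + 0×L_1(-2.4)
P(-2.4) = 4.000000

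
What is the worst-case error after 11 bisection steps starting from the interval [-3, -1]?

Bisection error bound: |error| ≤ (b-a)/2^n
|error| ≤ (-1 - (-3))/2^11 = 2/2^11
|error| ≤ 0.0009765625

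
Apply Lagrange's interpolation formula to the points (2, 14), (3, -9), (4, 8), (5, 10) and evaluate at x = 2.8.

Lagrange interpolation formula:
P(x) = Σ yᵢ × Lᵢ(x)
where Lᵢ(x) = Π_{j≠i} (x - xⱼ)/(xᵢ - xⱼ)

L_0(2.8) = (2.8 - 3)/(2 - 3) × (2.8 - 4)/(2 - 4) × (2.8 - 5)/(2 - 5) = 0.088000
L_1(2.8) = (2.8 - 2)/(3 - 2) × (2.8 - 4)/(3 - 4) × (2.8 - 5)/(3 - 5) = 1.056000
L_2(2.8) = (2.8 - 2)/(4 - 2) × (2.8 - 3)/(4 - 3) × (2.8 - 5)/(4 - 5) = -0.176000
L_3(2.8) = (2.8 - 2)/(5 - 2) × (2.8 - 3)/(5 - 3) × (2.8 - 4)/(5 - 4) = 0.032000

P(2.8) = 14×L_0(2.8) + (-9)×L_1(2.8) + 8×L_2(2.8) + 10×L_3(2.8)
P(2.8) = -9.360000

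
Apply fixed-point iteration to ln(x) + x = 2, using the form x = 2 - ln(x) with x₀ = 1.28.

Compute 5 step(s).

Equation: ln(x) + x = 2
Fixed-point form: x = 2 - ln(x)
x₀ = 1.28

x_1 = g(1.280000) = 1.753140
x_2 = g(1.753140) = 1.438592
x_3 = g(1.438592) = 1.636335
x_4 = g(1.636335) = 1.507541
x_5 = g(1.507541) = 1.589520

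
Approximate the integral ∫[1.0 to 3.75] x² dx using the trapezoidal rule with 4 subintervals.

f(x) = x²
a = 1.0, b = 3.75, n = 4
h = (b - a)/n = 0.687500

Trapezoidal rule: (h/2)[f(x₀) + 2f(x₁) + 2f(x₂) + ... + f(xₙ)]

x_0 = 1.0000, f(x_0) = 1.000000, coefficient = 1
x_1 = 1.6875, f(x_1) = 2.847656, coefficient = 2
x_2 = 2.3750, f(x_2) = 5.640625, coefficient = 2
x_3 = 3.0625, f(x_3) = 9.378906, coefficient = 2
x_4 = 3.7500, f(x_4) = 14.062500, coefficient = 1

I ≈ (0.687500/2) × 50.796875 = 17.461426
Exact value: 17.244792
Error: 0.216634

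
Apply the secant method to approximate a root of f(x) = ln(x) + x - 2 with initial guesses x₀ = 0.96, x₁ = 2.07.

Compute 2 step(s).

f(x) = ln(x) + x - 2
x₀ = 0.96, x₁ = 2.07

Secant formula: x_{n+1} = x_n - f(x_n)(x_n - x_{n-1})/(f(x_n) - f(x_{n-1}))

Iteration 1:
  f(0.960000) = -1.080822
  f(2.070000) = 0.797549
  x_2 = 2.070000 - 0.797549×(2.070000 - 0.960000)/(0.797549 - (-1.080822))
       = 1.598698
Iteration 2:
  f(2.070000) = 0.797549
  f(1.598698) = 0.067888
  x_3 = 1.598698 - 0.067888×(1.598698 - 2.070000)/(0.067888 - 0.797549)
       = 1.554848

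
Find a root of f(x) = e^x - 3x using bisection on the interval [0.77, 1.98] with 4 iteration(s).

f(x) = e^x - 3x
Initial interval: [0.77, 1.98]

Iteration 1:
  c_1 = (0.770000 + 1.980000)/2 = 1.375000
  f(c_1) = f(1.375000) = -0.169923
  f(a) × f(c) ≥ 0, new interval: [1.375000, 1.980000]
Iteration 2:
  c_2 = (1.375000 + 1.980000)/2 = 1.677500
  f(c_2) = f(1.677500) = 0.319659
  f(a) × f(c) < 0, new interval: [1.375000, 1.677500]
Iteration 3:
  c_3 = (1.375000 + 1.677500)/2 = 1.526250
  f(c_3) = f(1.526250) = 0.022141
  f(a) × f(c) < 0, new interval: [1.375000, 1.526250]
Iteration 4:
  c_4 = (1.375000 + 1.526250)/2 = 1.450625
  f(c_4) = f(1.450625) = -0.086095
  f(a) × f(c) ≥ 0, new interval: [1.450625, 1.526250]

After 4 iteration(s), the approximation is c_4 = 1.450625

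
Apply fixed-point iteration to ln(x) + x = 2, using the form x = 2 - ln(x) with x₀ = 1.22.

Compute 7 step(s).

Equation: ln(x) + x = 2
Fixed-point form: x = 2 - ln(x)
x₀ = 1.22

x_1 = g(1.220000) = 1.801149
x_2 = g(1.801149) = 1.411575
x_3 = g(1.411575) = 1.655294
x_4 = g(1.655294) = 1.496021
x_5 = g(1.496021) = 1.597191
x_6 = g(1.597191) = 1.531754
x_7 = g(1.531754) = 1.573587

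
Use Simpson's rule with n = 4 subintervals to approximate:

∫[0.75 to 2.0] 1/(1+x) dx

f(x) = 1/(1+x)
a = 0.75, b = 2.0, n = 4
h = (b - a)/n = 0.312500

Simpson's rule: (h/3)[f(x₀) + 4f(x₁) + 2f(x₂) + ... + f(xₙ)]

x_0 = 0.7500, f(x_0) = 0.571429, coefficient = 1
x_1 = 1.0625, f(x_1) = 0.484848, coefficient = 4
x_2 = 1.3750, f(x_2) = 0.421053, coefficient = 2
x_3 = 1.6875, f(x_3) = 0.372093, coefficient = 4
x_4 = 2.0000, f(x_4) = 0.333333, coefficient = 1

I ≈ (0.312500/3) × 5.174633 = 0.539024
Exact value: 0.538997
Error: 0.000028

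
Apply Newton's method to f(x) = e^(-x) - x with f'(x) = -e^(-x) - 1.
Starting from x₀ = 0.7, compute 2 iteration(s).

f(x) = e^(-x) - x
f'(x) = -e^(-x) - 1
x₀ = 0.7

Newton-Raphson formula: x_{n+1} = x_n - f(x_n)/f'(x_n)

Iteration 1:
  f(0.700000) = -0.203415
  f'(0.700000) = -1.496585
  x_1 = 0.700000 - (-0.203415)/(-1.496585) = 0.564081
Iteration 2:
  f(0.564081) = 0.004802
  f'(0.564081) = -1.568883
  x_2 = 0.564081 - 0.004802/(-1.568883) = 0.567142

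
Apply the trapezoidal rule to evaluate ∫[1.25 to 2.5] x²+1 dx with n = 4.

f(x) = x²+1
a = 1.25, b = 2.5, n = 4
h = (b - a)/n = 0.312500

Trapezoidal rule: (h/2)[f(x₀) + 2f(x₁) + 2f(x₂) + ... + f(xₙ)]

x_0 = 1.2500, f(x_0) = 2.562500, coefficient = 1
x_1 = 1.5625, f(x_1) = 3.441406, coefficient = 2
x_2 = 1.8750, f(x_2) = 4.515625, coefficient = 2
x_3 = 2.1875, f(x_3) = 5.785156, coefficient = 2
x_4 = 2.5000, f(x_4) = 7.250000, coefficient = 1

I ≈ (0.312500/2) × 37.296875 = 5.827637
Exact value: 5.807292
Error: 0.020345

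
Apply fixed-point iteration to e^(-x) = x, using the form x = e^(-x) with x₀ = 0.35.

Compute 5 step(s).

Equation: e^(-x) = x
Fixed-point form: x = e^(-x)
x₀ = 0.35

x_1 = g(0.350000) = 0.704688
x_2 = g(0.704688) = 0.494263
x_3 = g(0.494263) = 0.610020
x_4 = g(0.610020) = 0.543340
x_5 = g(0.543340) = 0.580805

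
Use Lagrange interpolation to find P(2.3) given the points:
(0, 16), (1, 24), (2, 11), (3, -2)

Lagrange interpolation formula:
P(x) = Σ yᵢ × Lᵢ(x)
where Lᵢ(x) = Π_{j≠i} (x - xⱼ)/(xᵢ - xⱼ)

L_0(2.3) = (2.3 - 1)/(0 - 1) × (2.3 - 2)/(0 - 2) × (2.3 - 3)/(0 - 3) = 0.045500
L_1(2.3) = (2.3 - 0)/(1 - 0) × (2.3 - 2)/(1 - 2) × (2.3 - 3)/(1 - 3) = -0.241500
L_2(2.3) = (2.3 - 0)/(2 - 0) × (2.3 - 1)/(2 - 1) × (2.3 - 3)/(2 - 3) = 1.046500
L_3(2.3) = (2.3 - 0)/(3 - 0) × (2.3 - 1)/(3 - 1) × (2.3 - 2)/(3 - 2) = 0.149500

P(2.3) = 16×L_0(2.3) + 24×L_1(2.3) + 11×L_2(2.3) + (-2)×L_3(2.3)
P(2.3) = 6.144500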